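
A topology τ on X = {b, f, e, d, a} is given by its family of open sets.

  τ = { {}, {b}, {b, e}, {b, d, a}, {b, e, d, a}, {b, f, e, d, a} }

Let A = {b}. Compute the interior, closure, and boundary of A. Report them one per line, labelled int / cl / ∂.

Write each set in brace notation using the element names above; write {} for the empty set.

open subsets of A: {}, {b}; so int(A) = {b}
closure: X∖int(X∖A) = X∖{} = {b, f, e, d, a}
∂A = {b, f, e, d, a} minus {b} = {f, e, d, a}

int(A) = {b}
cl(A)  = {b, f, e, d, a}
∂A     = {f, e, d, a}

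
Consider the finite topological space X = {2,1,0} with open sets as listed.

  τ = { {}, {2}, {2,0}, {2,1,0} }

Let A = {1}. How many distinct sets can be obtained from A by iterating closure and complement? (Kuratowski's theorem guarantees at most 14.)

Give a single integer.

4

complement {2,0}; its interior {2,0}; cl(A) = X∖{2,0} = {1}
With k = closure, c = complement:
  1. A     = {1}
  2. cA    = {2,0}
  3. kcA   = {2,1,0}
  4. ckcA  = {}
k, c of each give nothing new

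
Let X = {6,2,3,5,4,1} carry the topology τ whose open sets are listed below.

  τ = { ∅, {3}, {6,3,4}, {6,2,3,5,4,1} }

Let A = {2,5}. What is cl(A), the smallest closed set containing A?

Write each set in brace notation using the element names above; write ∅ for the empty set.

{2,5,1}

cl via duality: int({6,3,4,1}) = {6,3,4}, so X∖{6,3,4} = {2,5,1}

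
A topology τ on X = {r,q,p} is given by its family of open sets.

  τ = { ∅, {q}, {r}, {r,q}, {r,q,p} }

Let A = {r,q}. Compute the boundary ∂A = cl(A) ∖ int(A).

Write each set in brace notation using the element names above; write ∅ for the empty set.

{p}

open subsets of A: ∅, {q}, {r}, {r,q}; so int(A) = {r,q}
closure: X∖int(X∖A) = X∖∅ = {r,q,p}
∂A = {r,q,p} minus {r,q} = {p}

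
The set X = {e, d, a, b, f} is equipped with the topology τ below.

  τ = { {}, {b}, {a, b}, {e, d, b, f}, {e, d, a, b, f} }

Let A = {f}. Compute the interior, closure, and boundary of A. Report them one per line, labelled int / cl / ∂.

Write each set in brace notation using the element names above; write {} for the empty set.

int(A) = {}
cl(A)  = {e, d, f}
∂A     = {e, d, f}

U open, U⊆A: {}. int(A) = ⋃ = {}
X∖A={e, d, a, b}, int(X∖A)={a, b}, hence cl(A)={e, d, f}
∂A: remove int from cl → {e, d, f}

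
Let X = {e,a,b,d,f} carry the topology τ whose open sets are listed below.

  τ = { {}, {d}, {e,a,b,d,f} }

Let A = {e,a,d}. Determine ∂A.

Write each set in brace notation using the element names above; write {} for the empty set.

{e,a,b,f}

U open, U⊆A: {}, {d}. int(A) = ⋃ = {d}
X∖A={b,f}, int(X∖A)={}, hence cl(A)={e,a,b,d,f}
∂A: remove int from cl → {e,a,b,f}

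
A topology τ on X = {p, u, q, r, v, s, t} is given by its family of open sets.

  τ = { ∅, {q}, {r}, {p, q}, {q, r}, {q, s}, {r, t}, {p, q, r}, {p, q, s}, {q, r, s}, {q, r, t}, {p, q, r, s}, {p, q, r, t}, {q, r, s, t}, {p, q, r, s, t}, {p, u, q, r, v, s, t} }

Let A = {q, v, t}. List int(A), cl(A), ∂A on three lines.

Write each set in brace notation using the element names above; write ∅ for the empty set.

int(A) = {q}
cl(A)  = {p, u, q, v, s, t}
∂A     = {p, u, v, s, t}

interior: largest open inside A is {q} (from ∅, {q})
cl via duality: int({p, u, r, s}) = {r}, so X∖{r} = {p, u, q, v, s, t}
cl∖int = {p, u, v, s, t}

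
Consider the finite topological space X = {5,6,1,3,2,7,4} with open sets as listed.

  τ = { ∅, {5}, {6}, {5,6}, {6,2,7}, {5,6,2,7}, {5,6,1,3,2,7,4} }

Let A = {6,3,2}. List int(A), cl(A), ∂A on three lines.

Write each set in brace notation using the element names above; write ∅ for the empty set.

int(A) = {6}
cl(A)  = {6,1,3,2,7,4}
∂A     = {1,3,2,7,4}

U open, U⊆A: ∅, {6}. int(A) = ⋃ = {6}
X∖A={5,1,7,4}, int(X∖A)={5}, hence cl(A)={6,1,3,2,7,4}
∂A: remove int from cl → {1,3,2,7,4}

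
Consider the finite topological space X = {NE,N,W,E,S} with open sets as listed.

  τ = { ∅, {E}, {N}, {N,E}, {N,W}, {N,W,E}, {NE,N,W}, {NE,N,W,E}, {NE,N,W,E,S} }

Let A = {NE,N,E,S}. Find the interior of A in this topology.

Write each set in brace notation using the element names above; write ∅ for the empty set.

{N,E}

opens ⊆ A: ∅, {N}, {E}, {N,E}; union → int = {N,E}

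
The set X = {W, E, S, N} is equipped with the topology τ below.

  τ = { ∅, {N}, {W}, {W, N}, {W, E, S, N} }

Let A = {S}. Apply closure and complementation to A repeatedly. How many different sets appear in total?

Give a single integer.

6

X∖A={W, E, N}, int(X∖A)={W, N}, hence cl(A)={E, S}
Orbit (k=closure, c=complement):
  1. A     = {S}
  2. kA    = {E, S}
  3. cA    = {W, E, N}
  4. ckA   = {W, N}
  5. kcA   = {W, E, S, N}
  6. ckcA  = ∅
(closed under both — stop)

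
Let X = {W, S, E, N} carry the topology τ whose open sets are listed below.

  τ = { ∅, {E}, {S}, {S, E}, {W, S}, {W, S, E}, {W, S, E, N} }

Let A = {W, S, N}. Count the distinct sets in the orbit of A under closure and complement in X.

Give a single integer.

4

X∖A={E}, int(X∖A)={E}, hence cl(A)={W, S, N}
Orbit (k=closure, c=complement):
  1. A     = {W, S, N}
  2. cA    = {E}
  3. kcA   = {E, N}
  4. ckcA  = {W, S}
(closed under both — stop)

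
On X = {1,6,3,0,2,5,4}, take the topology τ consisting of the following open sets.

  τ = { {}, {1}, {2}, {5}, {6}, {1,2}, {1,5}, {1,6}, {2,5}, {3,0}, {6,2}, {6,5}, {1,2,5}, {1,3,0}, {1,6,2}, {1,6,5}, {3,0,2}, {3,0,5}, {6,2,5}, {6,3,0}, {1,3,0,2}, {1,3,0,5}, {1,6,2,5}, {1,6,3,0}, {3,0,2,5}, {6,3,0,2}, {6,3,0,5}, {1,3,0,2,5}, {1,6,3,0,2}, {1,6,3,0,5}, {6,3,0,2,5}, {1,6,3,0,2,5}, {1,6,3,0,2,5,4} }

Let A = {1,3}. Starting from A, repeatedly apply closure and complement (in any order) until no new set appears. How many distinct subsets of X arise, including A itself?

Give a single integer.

10

complement {6,0,2,5,4}; its interior {6,2,5}; cl(A) = X∖{6,2,5} = {1,3,0,4}
With k = closure, c = complement:
  1. A     = {1,3}
  2. kA    = {1,3,0,4}
  3. cA    = {6,0,2,5,4}
  4. ckA   = {6,2,5}
  5. kcA   = {6,3,0,2,5,4}
  6. kckA  = {6,2,5,4}
  7. ckcA  = {1}
  8. ckckA = {1,3,0}
  9. kckcA = {1,4}
  10. ckckcA = {6,3,0,2,5}
k, c of each give nothing new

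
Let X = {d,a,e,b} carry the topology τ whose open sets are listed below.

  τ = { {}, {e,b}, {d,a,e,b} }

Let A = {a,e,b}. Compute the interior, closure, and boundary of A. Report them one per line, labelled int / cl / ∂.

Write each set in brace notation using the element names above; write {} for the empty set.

opens ⊆ A: {}, {e,b}; union → int = {e,b}
complement {d}; its interior {}; cl(A) = X∖{} = {d,a,e,b}
boundary = {d,a,e,b} ∖ {e,b} = {d,a}

int(A) = {e,b}
cl(A)  = {d,a,e,b}
∂A     = {d,a}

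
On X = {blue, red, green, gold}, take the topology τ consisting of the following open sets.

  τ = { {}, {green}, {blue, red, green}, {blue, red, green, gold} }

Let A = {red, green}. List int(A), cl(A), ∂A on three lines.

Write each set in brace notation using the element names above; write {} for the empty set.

int(A) = {green}
cl(A)  = {blue, red, green, gold}
∂A     = {blue, red, gold}

U open, U⊆A: {}, {green}. int(A) = ⋃ = {green}
X∖A={blue, gold}, int(X∖A)={}, hence cl(A)={blue, red, green, gold}
∂A: remove int from cl → {blue, red, gold}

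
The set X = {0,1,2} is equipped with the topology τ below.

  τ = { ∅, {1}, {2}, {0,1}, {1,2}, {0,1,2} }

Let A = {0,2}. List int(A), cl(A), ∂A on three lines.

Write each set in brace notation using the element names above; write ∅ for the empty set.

open subsets of A: ∅, {2}; so int(A) = {2}
closure: X∖int(X∖A) = X∖{1} = {0,2}
∂A = {0,2} minus {2} = {0}

int(A) = {2}
cl(A)  = {0,2}
∂A     = {0}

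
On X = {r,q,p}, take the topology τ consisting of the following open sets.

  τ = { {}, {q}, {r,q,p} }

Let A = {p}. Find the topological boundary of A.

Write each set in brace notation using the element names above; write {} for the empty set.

{r,p}

opens ⊆ A: {}; union → int = {}
complement {r,q}; its interior {q}; cl(A) = X∖{q} = {r,p}
boundary = {r,p} ∖ {} = {r,p}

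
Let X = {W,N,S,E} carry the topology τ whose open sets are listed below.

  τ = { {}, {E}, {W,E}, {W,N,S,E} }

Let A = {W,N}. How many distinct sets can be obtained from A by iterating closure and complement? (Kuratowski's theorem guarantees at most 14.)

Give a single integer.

6

complement {S,E}; its interior {E}; cl(A) = X∖{E} = {W,N,S}
With k = closure, c = complement:
  1. A     = {W,N}
  2. kA    = {W,N,S}
  3. cA    = {S,E}
  4. ckA   = {E}
  5. kcA   = {W,N,S,E}
  6. ckcA  = {}
k, c of each give nothing new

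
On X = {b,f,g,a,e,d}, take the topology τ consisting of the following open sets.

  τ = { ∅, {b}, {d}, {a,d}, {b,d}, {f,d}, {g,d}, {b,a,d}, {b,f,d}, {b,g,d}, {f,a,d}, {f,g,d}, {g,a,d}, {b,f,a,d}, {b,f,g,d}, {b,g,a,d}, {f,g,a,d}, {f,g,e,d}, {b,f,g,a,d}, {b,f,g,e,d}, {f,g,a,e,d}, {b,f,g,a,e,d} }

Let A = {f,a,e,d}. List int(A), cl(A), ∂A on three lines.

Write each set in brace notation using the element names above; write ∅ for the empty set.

interior: largest open inside A is {f,a,d} (from ∅, {d}, {f,d}, {a,d}, {f,a,d})
cl via duality: int({b,g}) = {b}, so X∖{b} = {f,g,a,e,d}
cl∖int = {g,e}

int(A) = {f,a,d}
cl(A)  = {f,g,a,e,d}
∂A     = {g,e}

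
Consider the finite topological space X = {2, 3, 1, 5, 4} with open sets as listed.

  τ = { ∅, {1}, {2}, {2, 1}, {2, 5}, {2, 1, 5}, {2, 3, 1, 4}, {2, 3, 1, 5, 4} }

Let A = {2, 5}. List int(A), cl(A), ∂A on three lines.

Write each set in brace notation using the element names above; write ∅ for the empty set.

int(A) = {2, 5}
cl(A)  = {2, 3, 5, 4}
∂A     = {3, 4}

opens ⊆ A: ∅, {2}, {2, 5}; union → int = {2, 5}
complement {3, 1, 4}; its interior {1}; cl(A) = X∖{1} = {2, 3, 5, 4}
boundary = {2, 3, 5, 4} ∖ {2, 5} = {3, 4}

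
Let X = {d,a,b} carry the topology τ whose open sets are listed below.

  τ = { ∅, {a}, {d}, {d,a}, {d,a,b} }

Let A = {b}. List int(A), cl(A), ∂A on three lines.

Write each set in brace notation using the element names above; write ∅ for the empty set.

opens ⊆ A: ∅; union → int = ∅
complement {d,a}; its interior {d,a}; cl(A) = X∖{d,a} = {b}
boundary = {b} ∖ ∅ = {b}

int(A) = ∅
cl(A)  = {b}
∂A     = {b}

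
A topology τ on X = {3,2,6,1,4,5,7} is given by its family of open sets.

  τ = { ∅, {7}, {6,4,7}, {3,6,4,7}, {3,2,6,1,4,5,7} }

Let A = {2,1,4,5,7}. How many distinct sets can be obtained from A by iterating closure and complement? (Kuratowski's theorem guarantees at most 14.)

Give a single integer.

complement {3,6}; its interior ∅; cl(A) = X∖∅ = {3,2,6,1,4,5,7}
With k = closure, c = complement:
  1. A     = {2,1,4,5,7}
  2. kA    = {3,2,6,1,4,5,7}
  3. cA    = {3,6}
  4. ckA   = ∅
  5. kcA   = {3,2,6,1,4,5}
  6. ckcA  = {7}
k, c of each give nothing new

6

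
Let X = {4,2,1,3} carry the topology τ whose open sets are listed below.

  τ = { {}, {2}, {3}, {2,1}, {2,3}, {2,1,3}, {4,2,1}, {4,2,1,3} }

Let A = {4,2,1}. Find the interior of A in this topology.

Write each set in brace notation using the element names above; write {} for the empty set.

{4,2,1}

opens ⊆ A: {}, {2}, {2,1}, {4,2,1}; union → int = {4,2,1}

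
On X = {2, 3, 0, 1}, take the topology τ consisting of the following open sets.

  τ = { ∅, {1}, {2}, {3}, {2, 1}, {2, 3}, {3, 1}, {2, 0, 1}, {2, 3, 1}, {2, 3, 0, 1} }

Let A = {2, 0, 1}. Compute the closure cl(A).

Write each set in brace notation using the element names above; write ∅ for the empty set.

{2, 0, 1}

closure: X∖int(X∖A) = X∖{3} = {2, 0, 1}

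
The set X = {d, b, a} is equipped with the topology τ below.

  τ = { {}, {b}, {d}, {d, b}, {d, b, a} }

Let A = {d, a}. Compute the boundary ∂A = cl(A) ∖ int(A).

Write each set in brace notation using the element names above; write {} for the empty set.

{a}

U open, U⊆A: {}, {d}. int(A) = ⋃ = {d}
X∖A={b}, int(X∖A)={b}, hence cl(A)={d, a}
∂A: remove int from cl → {a}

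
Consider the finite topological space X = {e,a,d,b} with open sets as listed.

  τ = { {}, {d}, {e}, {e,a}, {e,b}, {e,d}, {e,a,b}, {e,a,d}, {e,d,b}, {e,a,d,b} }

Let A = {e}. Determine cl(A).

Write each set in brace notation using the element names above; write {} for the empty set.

{e,a,b}

complement {a,d,b}; its interior {d}; cl(A) = X∖{d} = {e,a,b}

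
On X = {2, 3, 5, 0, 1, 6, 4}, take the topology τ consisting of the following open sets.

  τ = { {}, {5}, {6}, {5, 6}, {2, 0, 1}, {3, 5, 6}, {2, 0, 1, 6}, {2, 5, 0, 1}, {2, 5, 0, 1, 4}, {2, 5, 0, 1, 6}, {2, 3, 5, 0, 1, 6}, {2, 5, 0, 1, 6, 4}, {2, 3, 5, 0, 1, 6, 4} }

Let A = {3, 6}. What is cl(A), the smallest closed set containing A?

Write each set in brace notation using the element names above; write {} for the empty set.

{3, 6}

cl via duality: int({2, 5, 0, 1, 4}) = {2, 5, 0, 1, 4}, so X∖{2, 5, 0, 1, 4} = {3, 6}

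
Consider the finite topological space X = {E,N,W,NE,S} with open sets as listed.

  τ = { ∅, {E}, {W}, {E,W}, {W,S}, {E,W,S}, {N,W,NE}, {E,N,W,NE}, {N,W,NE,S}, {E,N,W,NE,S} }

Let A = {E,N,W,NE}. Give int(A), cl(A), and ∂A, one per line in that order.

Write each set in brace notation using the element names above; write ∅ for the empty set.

int(A) = {E,N,W,NE}
cl(A)  = {E,N,W,NE,S}
∂A     = {S}

open subsets of A: ∅, {E}, {W}, {E,W}, {N,W,NE}, {E,N,W,NE}; so int(A) = {E,N,W,NE}
closure: X∖int(X∖A) = X∖∅ = {E,N,W,NE,S}
∂A = {E,N,W,NE,S} minus {E,N,W,NE} = {S}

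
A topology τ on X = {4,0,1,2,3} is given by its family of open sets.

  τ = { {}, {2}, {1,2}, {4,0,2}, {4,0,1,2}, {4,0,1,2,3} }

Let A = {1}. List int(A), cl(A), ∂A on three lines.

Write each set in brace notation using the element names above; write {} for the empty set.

int(A) = {}
cl(A)  = {1,3}
∂A     = {1,3}

opens ⊆ A: {}; union → int = {}
complement {4,0,2,3}; its interior {4,0,2}; cl(A) = X∖{4,0,2} = {1,3}
boundary = {1,3} ∖ {} = {1,3}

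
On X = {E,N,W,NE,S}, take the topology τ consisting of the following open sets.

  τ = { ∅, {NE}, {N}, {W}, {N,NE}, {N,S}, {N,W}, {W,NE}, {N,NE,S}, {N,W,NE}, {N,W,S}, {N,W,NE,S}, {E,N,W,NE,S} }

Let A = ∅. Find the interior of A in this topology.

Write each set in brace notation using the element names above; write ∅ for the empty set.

open subsets of A: ∅; so int(A) = ∅

∅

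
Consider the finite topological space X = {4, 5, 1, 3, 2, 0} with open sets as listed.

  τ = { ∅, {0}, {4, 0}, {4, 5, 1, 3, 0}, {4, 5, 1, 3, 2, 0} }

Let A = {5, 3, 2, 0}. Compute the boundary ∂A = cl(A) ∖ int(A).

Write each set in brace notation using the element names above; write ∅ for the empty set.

{4, 5, 1, 3, 2}

open subsets of A: ∅, {0}; so int(A) = {0}
closure: X∖int(X∖A) = X∖∅ = {4, 5, 1, 3, 2, 0}
∂A = {4, 5, 1, 3, 2, 0} minus {0} = {4, 5, 1, 3, 2}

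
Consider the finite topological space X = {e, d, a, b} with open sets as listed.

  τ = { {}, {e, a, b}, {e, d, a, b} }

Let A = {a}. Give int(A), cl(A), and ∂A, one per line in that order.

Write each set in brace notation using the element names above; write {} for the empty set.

open subsets of A: {}; so int(A) = {}
closure: X∖int(X∖A) = X∖{} = {e, d, a, b}
∂A = {e, d, a, b} minus {} = {e, d, a, b}

int(A) = {}
cl(A)  = {e, d, a, b}
∂A     = {e, d, a, b}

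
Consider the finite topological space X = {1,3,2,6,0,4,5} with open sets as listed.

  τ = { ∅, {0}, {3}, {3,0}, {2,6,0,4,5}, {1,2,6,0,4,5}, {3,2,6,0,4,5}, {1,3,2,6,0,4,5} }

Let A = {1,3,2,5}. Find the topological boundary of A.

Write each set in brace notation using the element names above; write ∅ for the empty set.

open subsets of A: ∅, {3}; so int(A) = {3}
closure: X∖int(X∖A) = X∖{0} = {1,3,2,6,4,5}
∂A = {1,3,2,6,4,5} minus {3} = {1,2,6,4,5}

{1,2,6,4,5}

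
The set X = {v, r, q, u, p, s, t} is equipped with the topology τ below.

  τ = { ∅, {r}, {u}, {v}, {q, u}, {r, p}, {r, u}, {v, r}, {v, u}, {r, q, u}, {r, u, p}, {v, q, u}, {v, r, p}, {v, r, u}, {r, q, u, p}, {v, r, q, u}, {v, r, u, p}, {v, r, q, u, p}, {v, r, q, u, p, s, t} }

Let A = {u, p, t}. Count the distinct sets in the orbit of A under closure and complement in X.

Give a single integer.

complement {v, r, q, s}; its interior {v, r}; cl(A) = X∖{v, r} = {q, u, p, s, t}
With k = closure, c = complement:
  1. A     = {u, p, t}
  2. kA    = {q, u, p, s, t}
  3. cA    = {v, r, q, s}
  4. ckA   = {v, r}
  5. kcA   = {v, r, q, p, s, t}
  6. kckA  = {v, r, p, s, t}
  7. ckcA  = {u}
  8. ckckA = {q, u}
  9. kckcA = {q, u, s, t}
  10. ckckcA = {v, r, p}
k, c of each give nothing new

10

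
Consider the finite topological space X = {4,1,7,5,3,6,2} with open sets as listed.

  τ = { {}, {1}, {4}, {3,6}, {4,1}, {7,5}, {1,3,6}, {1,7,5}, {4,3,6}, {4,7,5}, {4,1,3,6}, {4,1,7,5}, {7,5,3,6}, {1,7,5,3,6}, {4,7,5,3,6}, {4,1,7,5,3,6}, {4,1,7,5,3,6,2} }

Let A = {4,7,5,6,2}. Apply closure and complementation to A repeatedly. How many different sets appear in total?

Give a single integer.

10

X∖A={1,3}, int(X∖A)={1}, hence cl(A)={4,7,5,3,6,2}
Orbit (k=closure, c=complement):
  1. A     = {4,7,5,6,2}
  2. kA    = {4,7,5,3,6,2}
  3. cA    = {1,3}
  4. ckA   = {1}
  5. kcA   = {1,3,6,2}
  6. kckA  = {1,2}
  7. ckcA  = {4,7,5}
  8. ckckA = {4,7,5,3,6}
  9. kckcA = {4,7,5,2}
  10. ckckcA = {1,3,6}
(closed under both — stop)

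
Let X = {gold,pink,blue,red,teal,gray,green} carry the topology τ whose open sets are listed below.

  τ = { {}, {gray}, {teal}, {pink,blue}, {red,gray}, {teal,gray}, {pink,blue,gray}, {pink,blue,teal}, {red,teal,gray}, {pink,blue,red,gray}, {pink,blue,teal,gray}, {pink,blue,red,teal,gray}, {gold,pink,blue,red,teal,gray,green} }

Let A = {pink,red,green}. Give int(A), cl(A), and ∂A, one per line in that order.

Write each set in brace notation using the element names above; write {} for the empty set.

int(A) = {}
cl(A)  = {gold,pink,blue,red,green}
∂A     = {gold,pink,blue,red,green}

interior: largest open inside A is {} (from {})
cl via duality: int({gold,blue,teal,gray}) = {teal,gray}, so X∖{teal,gray} = {gold,pink,blue,red,green}
cl∖int = {gold,pink,blue,red,green}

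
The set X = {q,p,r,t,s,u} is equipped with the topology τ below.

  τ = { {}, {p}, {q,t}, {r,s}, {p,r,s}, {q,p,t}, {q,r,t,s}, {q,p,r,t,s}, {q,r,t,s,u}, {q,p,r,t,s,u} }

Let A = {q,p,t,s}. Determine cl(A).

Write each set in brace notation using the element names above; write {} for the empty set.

complement {r,u}; its interior {}; cl(A) = X∖{} = {q,p,r,t,s,u}

{q,p,r,t,s,u}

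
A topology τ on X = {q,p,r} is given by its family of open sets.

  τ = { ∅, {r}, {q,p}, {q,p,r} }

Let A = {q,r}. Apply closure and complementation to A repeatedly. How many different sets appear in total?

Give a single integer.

complement {p}; its interior ∅; cl(A) = X∖∅ = {q,p,r}
With k = closure, c = complement:
  1. A     = {q,r}
  2. kA    = {q,p,r}
  3. cA    = {p}
  4. ckA   = ∅
  5. kcA   = {q,p}
  6. ckcA  = {r}
k, c of each give nothing new

6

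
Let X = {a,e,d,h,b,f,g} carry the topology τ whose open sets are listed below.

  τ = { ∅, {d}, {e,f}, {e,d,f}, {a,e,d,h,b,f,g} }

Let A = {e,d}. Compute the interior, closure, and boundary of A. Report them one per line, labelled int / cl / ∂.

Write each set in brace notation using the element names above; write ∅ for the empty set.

int(A) = {d}
cl(A)  = {a,e,d,h,b,f,g}
∂A     = {a,e,h,b,f,g}

open subsets of A: ∅, {d}; so int(A) = {d}
closure: X∖int(X∖A) = X∖∅ = {a,e,d,h,b,f,g}
∂A = {a,e,d,h,b,f,g} minus {d} = {a,e,h,b,f,g}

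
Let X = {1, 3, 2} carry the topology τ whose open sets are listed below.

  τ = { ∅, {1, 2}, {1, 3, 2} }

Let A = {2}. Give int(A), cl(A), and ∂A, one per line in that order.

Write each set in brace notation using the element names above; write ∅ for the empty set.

U open, U⊆A: ∅. int(A) = ⋃ = ∅
X∖A={1, 3}, int(X∖A)=∅, hence cl(A)={1, 3, 2}
∂A: remove int from cl → {1, 3, 2}

int(A) = ∅
cl(A)  = {1, 3, 2}
∂A     = {1, 3, 2}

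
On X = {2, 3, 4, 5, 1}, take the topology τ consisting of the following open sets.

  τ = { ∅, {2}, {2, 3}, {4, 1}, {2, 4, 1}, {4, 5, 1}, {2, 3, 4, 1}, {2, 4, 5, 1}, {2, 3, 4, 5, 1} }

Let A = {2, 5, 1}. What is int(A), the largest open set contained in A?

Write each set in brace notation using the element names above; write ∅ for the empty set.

interior: largest open inside A is {2} (from ∅, {2})

{2}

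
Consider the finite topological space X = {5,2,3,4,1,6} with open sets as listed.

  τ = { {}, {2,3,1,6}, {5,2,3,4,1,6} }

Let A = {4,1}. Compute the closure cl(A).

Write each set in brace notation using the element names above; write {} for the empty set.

complement {5,2,3,6}; its interior {}; cl(A) = X∖{} = {5,2,3,4,1,6}

{5,2,3,4,1,6}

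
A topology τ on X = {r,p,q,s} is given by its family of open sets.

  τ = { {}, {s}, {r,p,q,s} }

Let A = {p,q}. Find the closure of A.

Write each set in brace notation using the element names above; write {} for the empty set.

complement {r,s}; its interior {s}; cl(A) = X∖{s} = {r,p,q}

{r,p,q}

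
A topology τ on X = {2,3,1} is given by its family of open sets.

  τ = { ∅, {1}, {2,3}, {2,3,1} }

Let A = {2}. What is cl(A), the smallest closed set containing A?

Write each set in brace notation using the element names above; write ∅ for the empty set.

X∖A={3,1}, int(X∖A)={1}, hence cl(A)={2,3}

{2,3}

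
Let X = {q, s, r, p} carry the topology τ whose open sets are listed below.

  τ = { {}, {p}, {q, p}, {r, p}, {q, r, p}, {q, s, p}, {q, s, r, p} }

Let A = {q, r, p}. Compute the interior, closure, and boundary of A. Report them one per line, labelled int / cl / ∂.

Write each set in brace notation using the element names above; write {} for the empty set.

int(A) = {q, r, p}
cl(A)  = {q, s, r, p}
∂A     = {s}

U open, U⊆A: {}, {p}, {r, p}, {q, p}, {q, r, p}. int(A) = ⋃ = {q, r, p}
X∖A={s}, int(X∖A)={}, hence cl(A)={q, s, r, p}
∂A: remove int from cl → {s}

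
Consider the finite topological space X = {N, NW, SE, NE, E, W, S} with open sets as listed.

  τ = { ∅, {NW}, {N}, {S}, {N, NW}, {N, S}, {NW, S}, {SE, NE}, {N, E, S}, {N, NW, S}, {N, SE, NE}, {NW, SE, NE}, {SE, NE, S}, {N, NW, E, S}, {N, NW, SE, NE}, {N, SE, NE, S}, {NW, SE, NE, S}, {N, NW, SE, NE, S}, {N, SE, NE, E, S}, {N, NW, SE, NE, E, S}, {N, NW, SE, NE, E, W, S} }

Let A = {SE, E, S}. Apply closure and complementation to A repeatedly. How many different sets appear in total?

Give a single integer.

10

closure: X∖int(X∖A) = X∖{N, NW} = {SE, NE, E, W, S}
Let k=closure and c=complement:
  1. A     = {SE, E, S}
  2. kA    = {SE, NE, E, W, S}
  3. cA    = {N, NW, NE, W}
  4. ckA   = {N, NW}
  5. kcA   = {N, NW, SE, NE, E, W}
  6. kckA  = {N, NW, E, W}
  7. ckcA  = {S}
  8. ckckA = {SE, NE, S}
  9. kckcA = {E, W, S}
  10. ckckcA = {N, NW, SE, NE}
— saturated at 10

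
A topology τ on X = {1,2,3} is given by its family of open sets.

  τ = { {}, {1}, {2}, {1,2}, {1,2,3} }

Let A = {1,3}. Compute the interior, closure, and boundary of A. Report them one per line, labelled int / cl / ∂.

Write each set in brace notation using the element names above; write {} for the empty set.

int(A) = {1}
cl(A)  = {1,3}
∂A     = {3}

U open, U⊆A: {}, {1}. int(A) = ⋃ = {1}
X∖A={2}, int(X∖A)={2}, hence cl(A)={1,3}
∂A: remove int from cl → {3}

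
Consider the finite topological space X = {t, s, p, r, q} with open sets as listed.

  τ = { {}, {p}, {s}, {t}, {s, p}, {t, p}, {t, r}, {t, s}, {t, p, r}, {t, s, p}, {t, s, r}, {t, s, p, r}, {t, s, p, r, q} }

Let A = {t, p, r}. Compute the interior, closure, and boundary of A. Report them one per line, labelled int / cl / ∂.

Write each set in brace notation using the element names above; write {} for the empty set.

U open, U⊆A: {}, {t}, {p}, {t, r}, {t, p}, {t, p, r}. int(A) = ⋃ = {t, p, r}
X∖A={s, q}, int(X∖A)={s}, hence cl(A)={t, p, r, q}
∂A: remove int from cl → {q}

int(A) = {t, p, r}
cl(A)  = {t, p, r, q}
∂A     = {q}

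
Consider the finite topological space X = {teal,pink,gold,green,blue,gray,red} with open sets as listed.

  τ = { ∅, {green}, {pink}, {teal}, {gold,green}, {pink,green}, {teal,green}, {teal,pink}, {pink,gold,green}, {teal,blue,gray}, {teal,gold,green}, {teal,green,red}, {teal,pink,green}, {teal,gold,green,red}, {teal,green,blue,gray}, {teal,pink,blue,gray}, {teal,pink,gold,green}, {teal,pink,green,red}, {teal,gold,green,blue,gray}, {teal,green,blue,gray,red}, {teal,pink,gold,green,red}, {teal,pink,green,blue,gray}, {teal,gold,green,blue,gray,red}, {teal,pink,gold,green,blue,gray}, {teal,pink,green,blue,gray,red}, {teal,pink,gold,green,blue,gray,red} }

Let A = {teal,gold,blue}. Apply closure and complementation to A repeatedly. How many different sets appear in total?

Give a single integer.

10

X∖A={pink,green,gray,red}, int(X∖A)={pink,green}, hence cl(A)={teal,gold,blue,gray,red}
Orbit (k=closure, c=complement):
  1. A     = {teal,gold,blue}
  2. kA    = {teal,gold,blue,gray,red}
  3. cA    = {pink,green,gray,red}
  4. ckA   = {pink,green}
  5. kcA   = {pink,gold,green,blue,gray,red}
  6. kckA  = {pink,gold,green,red}
  7. ckcA  = {teal}
  8. ckckA = {teal,blue,gray}
  9. kckcA = {teal,blue,gray,red}
  10. ckckcA = {pink,gold,green}
(closed under both — stop)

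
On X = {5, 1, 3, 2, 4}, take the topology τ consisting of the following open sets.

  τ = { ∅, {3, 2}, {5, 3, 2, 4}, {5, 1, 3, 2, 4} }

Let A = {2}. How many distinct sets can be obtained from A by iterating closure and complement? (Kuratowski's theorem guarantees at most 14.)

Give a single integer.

complement {5, 1, 3, 4}; its interior ∅; cl(A) = X∖∅ = {5, 1, 3, 2, 4}
With k = closure, c = complement:
  1. A     = {2}
  2. kA    = {5, 1, 3, 2, 4}
  3. cA    = {5, 1, 3, 4}
  4. ckA   = ∅
k, c of each give nothing new

4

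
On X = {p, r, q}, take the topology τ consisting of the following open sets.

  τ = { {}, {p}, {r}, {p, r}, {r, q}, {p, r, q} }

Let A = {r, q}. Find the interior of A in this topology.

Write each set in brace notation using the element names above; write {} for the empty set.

U open, U⊆A: {}, {r}, {r, q}. int(A) = ⋃ = {r, q}

{r, q}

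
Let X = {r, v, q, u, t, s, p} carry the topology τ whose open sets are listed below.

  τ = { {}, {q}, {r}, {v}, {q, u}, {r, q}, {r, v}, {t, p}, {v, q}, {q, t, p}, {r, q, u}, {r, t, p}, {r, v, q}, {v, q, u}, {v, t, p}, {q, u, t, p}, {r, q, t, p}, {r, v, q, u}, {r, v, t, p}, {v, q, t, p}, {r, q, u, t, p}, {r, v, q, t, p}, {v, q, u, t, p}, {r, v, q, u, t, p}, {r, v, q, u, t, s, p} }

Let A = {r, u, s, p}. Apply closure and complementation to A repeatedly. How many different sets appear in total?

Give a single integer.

complement {v, q, t}; its interior {v, q}; cl(A) = X∖{v, q} = {r, u, t, s, p}
With k = closure, c = complement:
  1. A     = {r, u, s, p}
  2. kA    = {r, u, t, s, p}
  3. cA    = {v, q, t}
  4. ckA   = {v, q}
  5. kcA   = {v, q, u, t, s, p}
  6. kckA  = {v, q, u, s}
  7. ckcA  = {r}
  8. ckckA = {r, t, p}
  9. kckcA = {r, s}
  10. kckckA = {r, t, s, p}
  11. ckckcA = {v, q, u, t, p}
  12. ckckckA = {v, q, u}
k, c of each give nothing new

12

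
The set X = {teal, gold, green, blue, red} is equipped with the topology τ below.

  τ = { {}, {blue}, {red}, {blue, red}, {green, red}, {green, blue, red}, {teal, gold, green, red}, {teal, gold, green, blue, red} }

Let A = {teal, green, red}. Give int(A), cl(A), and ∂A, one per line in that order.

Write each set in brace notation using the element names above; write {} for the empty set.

int(A) = {green, red}
cl(A)  = {teal, gold, green, red}
∂A     = {teal, gold}

opens ⊆ A: {}, {red}, {green, red}; union → int = {green, red}
complement {gold, blue}; its interior {blue}; cl(A) = X∖{blue} = {teal, gold, green, red}
boundary = {teal, gold, green, red} ∖ {green, red} = {teal, gold}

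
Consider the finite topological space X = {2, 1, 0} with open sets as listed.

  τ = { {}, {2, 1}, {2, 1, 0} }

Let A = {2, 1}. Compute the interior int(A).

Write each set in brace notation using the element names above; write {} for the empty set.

{2, 1}

opens ⊆ A: {}, {2, 1}; union → int = {2, 1}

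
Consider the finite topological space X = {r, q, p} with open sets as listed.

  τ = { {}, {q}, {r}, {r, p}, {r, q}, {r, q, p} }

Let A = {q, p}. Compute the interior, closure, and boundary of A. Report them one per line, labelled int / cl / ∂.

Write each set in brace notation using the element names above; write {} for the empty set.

int(A) = {q}
cl(A)  = {q, p}
∂A     = {p}

interior: largest open inside A is {q} (from {}, {q})
cl via duality: int({r}) = {r}, so X∖{r} = {q, p}
cl∖int = {p}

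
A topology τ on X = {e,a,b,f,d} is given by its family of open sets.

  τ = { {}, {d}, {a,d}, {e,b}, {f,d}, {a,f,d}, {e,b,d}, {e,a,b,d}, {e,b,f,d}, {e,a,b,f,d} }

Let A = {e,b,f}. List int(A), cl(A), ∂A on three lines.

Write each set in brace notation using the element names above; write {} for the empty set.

U open, U⊆A: {}, {e,b}. int(A) = ⋃ = {e,b}
X∖A={a,d}, int(X∖A)={a,d}, hence cl(A)={e,b,f}
∂A: remove int from cl → {f}

int(A) = {e,b}
cl(A)  = {e,b,f}
∂A     = {f}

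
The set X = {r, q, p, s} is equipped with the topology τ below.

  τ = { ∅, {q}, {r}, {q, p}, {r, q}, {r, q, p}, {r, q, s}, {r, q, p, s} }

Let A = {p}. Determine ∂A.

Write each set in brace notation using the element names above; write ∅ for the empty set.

opens ⊆ A: ∅; union → int = ∅
complement {r, q, s}; its interior {r, q, s}; cl(A) = X∖{r, q, s} = {p}
boundary = {p} ∖ ∅ = {p}

{p}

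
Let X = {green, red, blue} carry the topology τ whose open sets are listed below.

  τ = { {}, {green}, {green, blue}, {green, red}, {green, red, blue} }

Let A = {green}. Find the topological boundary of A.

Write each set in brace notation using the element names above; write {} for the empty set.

{red, blue}

U open, U⊆A: {}, {green}. int(A) = ⋃ = {green}
X∖A={red, blue}, int(X∖A)={}, hence cl(A)={green, red, blue}
∂A: remove int from cl → {red, blue}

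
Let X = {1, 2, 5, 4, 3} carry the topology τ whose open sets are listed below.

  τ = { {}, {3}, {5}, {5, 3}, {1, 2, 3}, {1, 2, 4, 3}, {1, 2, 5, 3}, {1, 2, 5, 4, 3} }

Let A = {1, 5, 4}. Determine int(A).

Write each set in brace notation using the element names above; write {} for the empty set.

{5}

open subsets of A: {}, {5}; so int(A) = {5}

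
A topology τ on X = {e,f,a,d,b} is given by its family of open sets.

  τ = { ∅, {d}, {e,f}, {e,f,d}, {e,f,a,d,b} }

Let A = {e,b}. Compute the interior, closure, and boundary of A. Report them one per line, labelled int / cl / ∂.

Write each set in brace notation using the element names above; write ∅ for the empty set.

open subsets of A: ∅; so int(A) = ∅
closure: X∖int(X∖A) = X∖{d} = {e,f,a,b}
∂A = {e,f,a,b} minus ∅ = {e,f,a,b}

int(A) = ∅
cl(A)  = {e,f,a,b}
∂A     = {e,f,a,b}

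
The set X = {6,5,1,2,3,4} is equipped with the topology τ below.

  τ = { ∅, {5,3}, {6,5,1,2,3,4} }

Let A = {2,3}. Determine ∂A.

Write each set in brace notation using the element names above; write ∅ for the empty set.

{6,5,1,2,3,4}

open subsets of A: ∅; so int(A) = ∅
closure: X∖int(X∖A) = X∖∅ = {6,5,1,2,3,4}
∂A = {6,5,1,2,3,4} minus ∅ = {6,5,1,2,3,4}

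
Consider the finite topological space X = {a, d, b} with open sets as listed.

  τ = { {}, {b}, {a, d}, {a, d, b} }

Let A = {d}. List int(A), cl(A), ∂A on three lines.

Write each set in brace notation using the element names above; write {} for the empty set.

interior: largest open inside A is {} (from {})
cl via duality: int({a, b}) = {b}, so X∖{b} = {a, d}
cl∖int = {a, d}

int(A) = {}
cl(A)  = {a, d}
∂A     = {a, d}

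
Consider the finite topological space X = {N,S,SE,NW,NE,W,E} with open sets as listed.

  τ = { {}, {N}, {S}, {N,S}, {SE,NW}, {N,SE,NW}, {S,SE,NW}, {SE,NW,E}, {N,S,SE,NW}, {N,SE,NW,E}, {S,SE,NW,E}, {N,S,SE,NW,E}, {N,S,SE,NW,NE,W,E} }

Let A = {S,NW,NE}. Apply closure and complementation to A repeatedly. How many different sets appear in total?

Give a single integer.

10

complement {N,SE,W,E}; its interior {N}; cl(A) = X∖{N} = {S,SE,NW,NE,W,E}
With k = closure, c = complement:
  1. A     = {S,NW,NE}
  2. kA    = {S,SE,NW,NE,W,E}
  3. cA    = {N,SE,W,E}
  4. ckA   = {N}
  5. kcA   = {N,SE,NW,NE,W,E}
  6. kckA  = {N,NE,W}
  7. ckcA  = {S}
  8. ckckA = {S,SE,NW,E}
  9. kckcA = {S,NE,W}
  10. ckckcA = {N,SE,NW,E}
k, c of each give nothing new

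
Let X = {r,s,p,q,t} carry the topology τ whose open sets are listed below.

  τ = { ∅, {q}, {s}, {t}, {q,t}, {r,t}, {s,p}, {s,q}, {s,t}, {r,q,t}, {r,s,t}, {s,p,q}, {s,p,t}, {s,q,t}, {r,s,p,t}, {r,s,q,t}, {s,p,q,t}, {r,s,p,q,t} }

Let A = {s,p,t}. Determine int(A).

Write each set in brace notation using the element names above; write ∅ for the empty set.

open subsets of A: ∅, {t}, {s}, {s,p}, {s,t}, {s,p,t}; so int(A) = {s,p,t}

{s,p,t}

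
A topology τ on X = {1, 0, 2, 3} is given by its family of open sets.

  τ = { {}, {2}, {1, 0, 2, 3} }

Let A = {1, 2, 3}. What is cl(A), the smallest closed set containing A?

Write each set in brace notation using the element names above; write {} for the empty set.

X∖A={0}, int(X∖A)={}, hence cl(A)={1, 0, 2, 3}

{1, 0, 2, 3}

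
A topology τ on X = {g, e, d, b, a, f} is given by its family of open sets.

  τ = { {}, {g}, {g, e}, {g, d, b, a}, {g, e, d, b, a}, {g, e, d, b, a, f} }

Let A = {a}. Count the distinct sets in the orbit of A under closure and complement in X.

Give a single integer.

complement {g, e, d, b, f}; its interior {g, e}; cl(A) = X∖{g, e} = {d, b, a, f}
With k = closure, c = complement:
  1. A     = {a}
  2. kA    = {d, b, a, f}
  3. cA    = {g, e, d, b, f}
  4. ckA   = {g, e}
  5. kcA   = {g, e, d, b, a, f}
  6. ckcA  = {}
k, c of each give nothing new

6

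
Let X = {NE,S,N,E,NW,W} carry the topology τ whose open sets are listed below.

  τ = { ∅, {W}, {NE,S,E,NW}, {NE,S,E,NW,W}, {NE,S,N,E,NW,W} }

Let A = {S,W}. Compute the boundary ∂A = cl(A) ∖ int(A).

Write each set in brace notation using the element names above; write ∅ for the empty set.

open subsets of A: ∅, {W}; so int(A) = {W}
closure: X∖int(X∖A) = X∖∅ = {NE,S,N,E,NW,W}
∂A = {NE,S,N,E,NW,W} minus {W} = {NE,S,N,E,NW}

{NE,S,N,E,NW}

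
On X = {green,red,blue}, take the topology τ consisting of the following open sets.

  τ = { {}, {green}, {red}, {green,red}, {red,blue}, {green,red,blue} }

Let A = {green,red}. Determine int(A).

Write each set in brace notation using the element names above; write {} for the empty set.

open subsets of A: {}, {red}, {green}, {green,red}; so int(A) = {green,red}

{green,red}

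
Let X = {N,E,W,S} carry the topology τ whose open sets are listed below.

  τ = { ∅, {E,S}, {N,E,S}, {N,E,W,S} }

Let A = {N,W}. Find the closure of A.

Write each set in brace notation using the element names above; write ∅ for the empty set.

{N,W}

closure: X∖int(X∖A) = X∖{E,S} = {N,W}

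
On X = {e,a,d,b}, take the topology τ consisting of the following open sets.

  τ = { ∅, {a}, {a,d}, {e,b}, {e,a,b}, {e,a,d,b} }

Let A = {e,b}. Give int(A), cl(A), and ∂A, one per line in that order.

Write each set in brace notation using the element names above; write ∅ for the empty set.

interior: largest open inside A is {e,b} (from ∅, {e,b})
cl via duality: int({a,d}) = {a,d}, so X∖{a,d} = {e,b}
cl∖int = ∅

int(A) = {e,b}
cl(A)  = {e,b}
∂A     = ∅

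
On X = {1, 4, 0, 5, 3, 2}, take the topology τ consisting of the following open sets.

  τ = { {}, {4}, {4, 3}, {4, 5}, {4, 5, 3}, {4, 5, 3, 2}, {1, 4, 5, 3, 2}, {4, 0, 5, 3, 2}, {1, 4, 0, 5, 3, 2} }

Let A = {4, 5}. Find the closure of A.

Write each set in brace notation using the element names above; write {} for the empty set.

cl via duality: int({1, 0, 3, 2}) = {}, so X∖{} = {1, 4, 0, 5, 3, 2}

{1, 4, 0, 5, 3, 2}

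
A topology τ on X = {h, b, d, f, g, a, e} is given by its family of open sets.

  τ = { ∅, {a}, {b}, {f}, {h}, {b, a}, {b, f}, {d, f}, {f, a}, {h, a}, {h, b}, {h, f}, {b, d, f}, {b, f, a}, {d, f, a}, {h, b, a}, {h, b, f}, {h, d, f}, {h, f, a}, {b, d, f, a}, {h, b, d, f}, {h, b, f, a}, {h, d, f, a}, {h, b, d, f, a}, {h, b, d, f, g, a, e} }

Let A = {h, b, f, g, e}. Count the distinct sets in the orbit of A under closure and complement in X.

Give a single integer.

8

complement {d, a}; its interior {a}; cl(A) = X∖{a} = {h, b, d, f, g, e}
With k = closure, c = complement:
  1. A     = {h, b, f, g, e}
  2. kA    = {h, b, d, f, g, e}
  3. cA    = {d, a}
  4. ckA   = {a}
  5. kcA   = {d, g, a, e}
  6. kckA  = {g, a, e}
  7. ckcA  = {h, b, f}
  8. ckckA = {h, b, d, f}
k, c of each give nothing new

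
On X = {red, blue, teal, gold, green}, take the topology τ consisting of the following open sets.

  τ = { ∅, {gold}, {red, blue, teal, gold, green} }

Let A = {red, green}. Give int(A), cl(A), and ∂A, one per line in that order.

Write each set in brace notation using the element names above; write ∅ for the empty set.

U open, U⊆A: ∅. int(A) = ⋃ = ∅
X∖A={blue, teal, gold}, int(X∖A)={gold}, hence cl(A)={red, blue, teal, green}
∂A: remove int from cl → {red, blue, teal, green}

int(A) = ∅
cl(A)  = {red, blue, teal, green}
∂A     = {red, blue, teal, green}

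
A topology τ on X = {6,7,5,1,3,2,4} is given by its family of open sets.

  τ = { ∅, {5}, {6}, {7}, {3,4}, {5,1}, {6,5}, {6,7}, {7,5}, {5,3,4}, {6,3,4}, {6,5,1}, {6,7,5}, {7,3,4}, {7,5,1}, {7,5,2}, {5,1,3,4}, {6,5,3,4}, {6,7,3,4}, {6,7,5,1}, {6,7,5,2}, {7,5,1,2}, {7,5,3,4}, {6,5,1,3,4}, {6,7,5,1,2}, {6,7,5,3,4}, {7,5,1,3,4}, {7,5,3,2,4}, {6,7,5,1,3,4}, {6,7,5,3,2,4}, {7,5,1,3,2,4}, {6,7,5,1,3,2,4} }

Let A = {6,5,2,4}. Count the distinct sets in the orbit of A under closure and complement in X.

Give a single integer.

12

X∖A={7,1,3}, int(X∖A)={7}, hence cl(A)={6,5,1,3,2,4}
Orbit (k=closure, c=complement):
  1. A     = {6,5,2,4}
  2. kA    = {6,5,1,3,2,4}
  3. cA    = {7,1,3}
  4. ckA   = {7}
  5. kcA   = {7,1,3,2,4}
  6. kckA  = {7,2}
  7. ckcA  = {6,5}
  8. ckckA = {6,5,1,3,4}
  9. kckcA = {6,5,1,2}
  10. ckckcA = {7,3,4}
  11. kckckcA = {7,3,2,4}
  12. ckckckcA = {6,5,1}
(closed under both — stop)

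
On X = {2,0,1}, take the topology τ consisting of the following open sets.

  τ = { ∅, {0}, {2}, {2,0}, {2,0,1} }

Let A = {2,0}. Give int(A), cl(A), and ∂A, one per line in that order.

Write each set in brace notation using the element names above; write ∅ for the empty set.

int(A) = {2,0}
cl(A)  = {2,0,1}
∂A     = {1}

interior: largest open inside A is {2,0} (from ∅, {2}, {0}, {2,0})
cl via duality: int({1}) = ∅, so X∖∅ = {2,0,1}
cl∖int = {1}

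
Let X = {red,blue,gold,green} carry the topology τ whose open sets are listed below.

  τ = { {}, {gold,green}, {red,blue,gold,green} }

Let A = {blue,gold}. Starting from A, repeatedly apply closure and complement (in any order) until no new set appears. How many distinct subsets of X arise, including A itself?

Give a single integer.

X∖A={red,green}, int(X∖A)={}, hence cl(A)={red,blue,gold,green}
Orbit (k=closure, c=complement):
  1. A     = {blue,gold}
  2. kA    = {red,blue,gold,green}
  3. cA    = {red,green}
  4. ckA   = {}
(closed under both — stop)

4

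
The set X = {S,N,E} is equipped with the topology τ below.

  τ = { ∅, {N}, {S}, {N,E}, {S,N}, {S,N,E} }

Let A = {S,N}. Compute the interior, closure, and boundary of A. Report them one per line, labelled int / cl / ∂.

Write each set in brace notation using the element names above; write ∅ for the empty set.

U open, U⊆A: ∅, {S}, {N}, {S,N}. int(A) = ⋃ = {S,N}
X∖A={E}, int(X∖A)=∅, hence cl(A)={S,N,E}
∂A: remove int from cl → {E}

int(A) = {S,N}
cl(A)  = {S,N,E}
∂A     = {E}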